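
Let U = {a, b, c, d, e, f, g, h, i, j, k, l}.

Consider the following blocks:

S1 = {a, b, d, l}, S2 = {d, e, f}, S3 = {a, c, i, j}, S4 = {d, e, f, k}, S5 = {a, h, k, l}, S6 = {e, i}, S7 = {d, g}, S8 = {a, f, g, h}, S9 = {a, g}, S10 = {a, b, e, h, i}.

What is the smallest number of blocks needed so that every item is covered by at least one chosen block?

Take {S1, S3, S4, S8}. Their union is {a, b, c, d, e, f, g, h, i, j, k, l}, which is all 12 items.
No 3 of the 10 blocks cover everything (all 120 combinations miss at least one item), so 4 is optimal.

4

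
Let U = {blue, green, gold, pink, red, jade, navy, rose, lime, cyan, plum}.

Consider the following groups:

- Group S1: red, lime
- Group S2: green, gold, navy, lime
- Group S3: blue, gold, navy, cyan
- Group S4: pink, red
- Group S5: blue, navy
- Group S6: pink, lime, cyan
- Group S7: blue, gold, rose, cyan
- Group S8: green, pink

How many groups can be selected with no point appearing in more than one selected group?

S1, S3, S8 are pairwise disjoint (S1={red,lime}; S3={blue,gold,navy,cyan}; S8={green,pink}).
Every remaining group overlaps one of these, and no 4 of the listed groups are pairwise disjoint, so 3 is the maximum.

3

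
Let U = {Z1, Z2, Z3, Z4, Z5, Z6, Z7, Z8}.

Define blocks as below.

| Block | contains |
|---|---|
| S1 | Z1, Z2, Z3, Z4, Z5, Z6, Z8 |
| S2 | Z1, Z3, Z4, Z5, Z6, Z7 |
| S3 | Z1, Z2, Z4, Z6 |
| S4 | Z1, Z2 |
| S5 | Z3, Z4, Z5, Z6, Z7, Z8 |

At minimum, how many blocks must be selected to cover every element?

2

S1 and S5 cover everything between them: the union {Z1, Z2, Z3, Z4, Z5, Z6, Z7, Z8} is all of U.
No single block has all 8 elements (the largest, S1, has 7), so 2 is optimal.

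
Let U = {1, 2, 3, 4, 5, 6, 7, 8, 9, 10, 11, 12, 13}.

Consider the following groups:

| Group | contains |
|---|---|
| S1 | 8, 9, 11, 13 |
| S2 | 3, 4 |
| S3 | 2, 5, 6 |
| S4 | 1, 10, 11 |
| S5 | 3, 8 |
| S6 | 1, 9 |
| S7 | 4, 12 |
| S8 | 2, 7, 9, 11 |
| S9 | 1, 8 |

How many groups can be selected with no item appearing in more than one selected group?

S3, S4, S5, S7 are pairwise disjoint (S3={2,5,6}; S4={1,10,11}; S5={3,8}; S7={4,12}).
Every remaining group overlaps one of these, and no 5 of the listed groups are pairwise disjoint, so 4 is the maximum.

4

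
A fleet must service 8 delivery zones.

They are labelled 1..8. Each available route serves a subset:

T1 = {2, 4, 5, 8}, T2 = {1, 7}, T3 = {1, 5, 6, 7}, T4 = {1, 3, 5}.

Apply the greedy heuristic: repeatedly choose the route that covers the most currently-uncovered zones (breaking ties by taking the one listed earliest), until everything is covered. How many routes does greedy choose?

Greedy: pick T1 (covers 4 new) → pick T3 (covers 3 new) → pick T4 (covers 1 new). Total picks: 3.

3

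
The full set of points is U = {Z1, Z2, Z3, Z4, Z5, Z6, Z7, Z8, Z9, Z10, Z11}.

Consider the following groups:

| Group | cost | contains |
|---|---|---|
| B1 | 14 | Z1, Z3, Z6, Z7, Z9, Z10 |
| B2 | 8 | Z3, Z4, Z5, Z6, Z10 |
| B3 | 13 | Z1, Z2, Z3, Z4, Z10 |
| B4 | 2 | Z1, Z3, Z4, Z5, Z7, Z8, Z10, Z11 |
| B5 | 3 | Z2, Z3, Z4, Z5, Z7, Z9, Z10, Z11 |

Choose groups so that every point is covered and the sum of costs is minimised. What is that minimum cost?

B2, B4, B5 together cover every point (B2 ∪ B4 ∪ B5 = {Z1, Z2, Z3, Z4, Z5, Z6, Z7, Z8, Z9, Z10, Z11}); total cost 8 + 2 + 3 = 13.
No covering selection has total cost below 13.

13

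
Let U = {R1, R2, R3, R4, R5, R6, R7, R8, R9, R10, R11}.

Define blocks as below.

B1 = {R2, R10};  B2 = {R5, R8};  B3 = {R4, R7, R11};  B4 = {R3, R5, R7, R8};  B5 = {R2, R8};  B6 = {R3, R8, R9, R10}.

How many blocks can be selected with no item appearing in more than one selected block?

3

B1, B2, B3 are pairwise disjoint (B1={R2,R10}; B2={R5,R8}; B3={R4,R7,R11}).
Every remaining block overlaps one of these, and no 4 of the listed blocks are pairwise disjoint, so 3 is the maximum.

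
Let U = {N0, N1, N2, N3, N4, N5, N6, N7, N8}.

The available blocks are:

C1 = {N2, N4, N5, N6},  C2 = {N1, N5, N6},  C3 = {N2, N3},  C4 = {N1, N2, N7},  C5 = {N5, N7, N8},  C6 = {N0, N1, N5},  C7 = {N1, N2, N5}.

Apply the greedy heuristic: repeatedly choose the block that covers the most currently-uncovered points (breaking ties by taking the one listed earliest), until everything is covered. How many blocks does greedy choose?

5

Greedy: pick C1 (covers 4 new) → pick C4 (covers 2 new) → pick C3 (covers 1 new) → pick C5 (covers 1 new) → pick C6 (covers 1 new). Total picks: 5.
(The true minimum cover uses only 4 blocks, so greedy is not optimal here.)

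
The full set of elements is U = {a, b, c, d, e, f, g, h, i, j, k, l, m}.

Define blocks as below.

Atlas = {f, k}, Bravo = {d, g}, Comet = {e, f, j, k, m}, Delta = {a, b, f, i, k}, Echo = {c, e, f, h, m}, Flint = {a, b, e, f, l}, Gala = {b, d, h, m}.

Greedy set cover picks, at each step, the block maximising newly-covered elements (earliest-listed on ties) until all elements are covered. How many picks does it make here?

5

Greedy: pick Comet (covers 5 new) → pick Delta (covers 3 new) → pick Bravo (covers 2 new) → pick Echo (covers 2 new) → pick Flint (covers 1 new). Total picks: 5.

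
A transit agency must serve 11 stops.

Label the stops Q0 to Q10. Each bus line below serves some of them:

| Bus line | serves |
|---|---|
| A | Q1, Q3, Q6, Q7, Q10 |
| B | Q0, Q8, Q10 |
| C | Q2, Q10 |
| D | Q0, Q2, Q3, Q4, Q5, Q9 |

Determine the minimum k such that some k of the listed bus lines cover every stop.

3

Take {A, B, D}. Their union is {Q0, Q1, Q2, Q3, Q4, Q5, Q6, Q7, Q8, Q9, Q10}, which is all 11 stops.
Only A contains Q1, so A is forced; the remaining 6 stops need at least 2 more bus lines (each remaining bus line adds at most 5) — so at least 3 bus lines are needed, and 3 is optimal.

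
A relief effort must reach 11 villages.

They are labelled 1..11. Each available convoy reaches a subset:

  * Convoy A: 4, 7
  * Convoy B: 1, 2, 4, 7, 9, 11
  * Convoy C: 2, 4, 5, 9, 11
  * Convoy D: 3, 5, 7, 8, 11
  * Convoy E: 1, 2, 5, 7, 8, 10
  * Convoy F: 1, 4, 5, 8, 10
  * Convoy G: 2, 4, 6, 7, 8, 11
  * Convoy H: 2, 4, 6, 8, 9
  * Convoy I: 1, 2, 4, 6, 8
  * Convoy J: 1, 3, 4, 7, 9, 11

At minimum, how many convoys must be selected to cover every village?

3

F and H and J together: F ∪ H ∪ J = {1, 2, 3, 4, 5, 6, 7, 8, 9, 10, 11} — every village is covered.
No 2 of the 10 convoys cover everything (all 45 combinations miss at least one village), so 3 is optimal.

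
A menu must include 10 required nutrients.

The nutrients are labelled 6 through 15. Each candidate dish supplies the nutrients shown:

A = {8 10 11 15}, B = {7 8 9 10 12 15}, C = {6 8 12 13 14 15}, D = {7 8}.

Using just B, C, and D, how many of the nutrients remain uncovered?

1

Union of B, C, D = {6, 7, 8, 9, 10, 12, 13, 14, 15}.
Not covered: 11 — 1 nutrient.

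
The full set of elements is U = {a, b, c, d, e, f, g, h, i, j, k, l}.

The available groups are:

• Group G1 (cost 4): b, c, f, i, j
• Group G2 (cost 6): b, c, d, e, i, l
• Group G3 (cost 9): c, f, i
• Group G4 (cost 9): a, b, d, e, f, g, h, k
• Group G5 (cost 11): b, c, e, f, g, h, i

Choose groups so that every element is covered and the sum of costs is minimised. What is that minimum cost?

19

G1, G2, G4 together cover every element (G1 ∪ G2 ∪ G4 = {a, b, c, d, e, f, g, h, i, j, k, l}); total cost 4 + 6 + 9 = 19.
No covering selection has total cost below 19.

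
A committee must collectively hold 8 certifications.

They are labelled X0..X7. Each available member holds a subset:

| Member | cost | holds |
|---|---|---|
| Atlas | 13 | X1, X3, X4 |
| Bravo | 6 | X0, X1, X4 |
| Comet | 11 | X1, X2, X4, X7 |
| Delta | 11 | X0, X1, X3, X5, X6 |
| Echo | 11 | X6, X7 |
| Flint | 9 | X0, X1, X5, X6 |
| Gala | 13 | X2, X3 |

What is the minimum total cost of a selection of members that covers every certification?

Comet, Delta together cover every certification (Comet ∪ Delta = {X0, X1, X2, X3, X4, X5, X6, X7}); total cost 11 + 11 = 22.
The greedy pick Bravo, Delta, Comet costs 28; no covering selection beats 22.

22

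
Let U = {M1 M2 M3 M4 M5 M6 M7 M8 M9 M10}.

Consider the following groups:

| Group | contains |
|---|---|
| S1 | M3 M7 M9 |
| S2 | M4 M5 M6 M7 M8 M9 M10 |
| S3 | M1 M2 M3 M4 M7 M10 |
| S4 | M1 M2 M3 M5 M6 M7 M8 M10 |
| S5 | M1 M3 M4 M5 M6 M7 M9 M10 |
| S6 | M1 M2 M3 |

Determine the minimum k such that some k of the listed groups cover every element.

S2 and S6 together: S2 ∪ S6 = {M1, M2, M3, M4, M5, M6, M7, M8, M9, M10} — every element is covered.
No single group has all 10 elements (the largest, S4, has 8), so 2 is optimal.

2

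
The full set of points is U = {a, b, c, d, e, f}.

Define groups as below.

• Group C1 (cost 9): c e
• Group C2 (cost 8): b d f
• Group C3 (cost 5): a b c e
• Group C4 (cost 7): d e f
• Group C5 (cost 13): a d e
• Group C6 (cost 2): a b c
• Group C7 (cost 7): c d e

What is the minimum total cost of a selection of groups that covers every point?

C4, C6 together cover every point (C4 ∪ C6 = {a, b, c, d, e, f}); total cost 7 + 2 = 9.
No covering selection has total cost below 9.

9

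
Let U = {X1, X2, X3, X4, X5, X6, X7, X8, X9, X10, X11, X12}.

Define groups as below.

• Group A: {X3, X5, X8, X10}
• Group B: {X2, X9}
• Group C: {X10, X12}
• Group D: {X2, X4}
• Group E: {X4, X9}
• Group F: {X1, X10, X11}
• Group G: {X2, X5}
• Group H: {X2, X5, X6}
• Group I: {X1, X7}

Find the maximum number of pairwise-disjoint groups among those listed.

C, E, H, I are pairwise disjoint (C={X10,X12}; E={X4,X9}; H={X2,X5,X6}; I={X1,X7}).
Every remaining group overlaps one of these, and no 5 of the listed groups are pairwise disjoint, so 4 is the maximum.

4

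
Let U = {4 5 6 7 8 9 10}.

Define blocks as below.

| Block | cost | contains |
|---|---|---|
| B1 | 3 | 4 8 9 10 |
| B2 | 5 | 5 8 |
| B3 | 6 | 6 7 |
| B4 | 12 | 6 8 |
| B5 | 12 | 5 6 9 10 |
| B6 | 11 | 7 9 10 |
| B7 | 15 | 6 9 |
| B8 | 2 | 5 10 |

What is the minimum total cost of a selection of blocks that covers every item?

B1, B3, B8 together cover every item (B1 ∪ B3 ∪ B8 = {4, 5, 6, 7, 8, 9, 10}); total cost 3 + 6 + 2 = 11.
No covering selection has total cost below 11.

11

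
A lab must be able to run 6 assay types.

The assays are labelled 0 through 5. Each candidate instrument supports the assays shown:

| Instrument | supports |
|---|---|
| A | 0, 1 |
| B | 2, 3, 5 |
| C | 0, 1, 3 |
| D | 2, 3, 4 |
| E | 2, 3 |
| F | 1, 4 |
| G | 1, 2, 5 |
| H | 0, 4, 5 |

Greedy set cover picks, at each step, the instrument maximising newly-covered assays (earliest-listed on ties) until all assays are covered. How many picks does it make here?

Greedy: pick B (covers 3 new) → pick A (covers 2 new) → pick D (covers 1 new). Total picks: 3.

3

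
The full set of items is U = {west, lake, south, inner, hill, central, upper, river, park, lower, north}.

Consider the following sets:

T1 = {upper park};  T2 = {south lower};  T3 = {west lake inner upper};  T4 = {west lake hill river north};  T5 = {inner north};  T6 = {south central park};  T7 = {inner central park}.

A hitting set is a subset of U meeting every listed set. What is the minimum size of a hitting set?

Take H = {upper, park, lower, north}. Each listed set contains at least one of these, so H is a hitting set of size 4.
No choice of 3 items meets every set, so 4 is the minimum.

4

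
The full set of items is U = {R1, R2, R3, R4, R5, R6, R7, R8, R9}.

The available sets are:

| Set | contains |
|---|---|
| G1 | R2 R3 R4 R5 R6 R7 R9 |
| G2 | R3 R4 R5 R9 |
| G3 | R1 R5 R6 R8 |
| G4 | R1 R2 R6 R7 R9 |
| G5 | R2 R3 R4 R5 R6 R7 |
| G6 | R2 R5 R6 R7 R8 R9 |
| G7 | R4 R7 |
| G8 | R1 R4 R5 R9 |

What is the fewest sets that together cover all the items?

G1 and G3 cover everything between them: the union {R1, R2, R3, R4, R5, R6, R7, R8, R9} is all of U.
No single set has all 9 items (the largest, G1, has 7), so 2 is optimal.

2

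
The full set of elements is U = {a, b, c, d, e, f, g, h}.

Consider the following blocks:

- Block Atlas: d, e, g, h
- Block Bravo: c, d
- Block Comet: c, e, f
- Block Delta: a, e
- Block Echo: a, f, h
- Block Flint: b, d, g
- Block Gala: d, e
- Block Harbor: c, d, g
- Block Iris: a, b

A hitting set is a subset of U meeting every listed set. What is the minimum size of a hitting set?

Take T = {a, c, d}. Each listed block contains at least one of these, so T is a hitting set of size 3.
No choice of 2 elements meets every block, so 3 is the minimum.

3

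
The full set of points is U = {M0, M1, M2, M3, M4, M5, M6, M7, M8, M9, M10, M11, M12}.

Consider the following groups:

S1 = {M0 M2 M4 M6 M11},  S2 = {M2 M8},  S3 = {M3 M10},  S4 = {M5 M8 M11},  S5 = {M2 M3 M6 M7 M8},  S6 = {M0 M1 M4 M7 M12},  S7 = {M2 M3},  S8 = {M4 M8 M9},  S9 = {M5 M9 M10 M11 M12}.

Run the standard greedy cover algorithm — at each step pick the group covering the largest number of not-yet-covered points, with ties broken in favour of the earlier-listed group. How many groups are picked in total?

4

Greedy: pick S1 (covers 5 new) → pick S9 (covers 4 new) → pick S5 (covers 3 new) → pick S6 (covers 1 new). Total picks: 4.
(The true minimum cover uses only 3 groups, so greedy is not optimal here.)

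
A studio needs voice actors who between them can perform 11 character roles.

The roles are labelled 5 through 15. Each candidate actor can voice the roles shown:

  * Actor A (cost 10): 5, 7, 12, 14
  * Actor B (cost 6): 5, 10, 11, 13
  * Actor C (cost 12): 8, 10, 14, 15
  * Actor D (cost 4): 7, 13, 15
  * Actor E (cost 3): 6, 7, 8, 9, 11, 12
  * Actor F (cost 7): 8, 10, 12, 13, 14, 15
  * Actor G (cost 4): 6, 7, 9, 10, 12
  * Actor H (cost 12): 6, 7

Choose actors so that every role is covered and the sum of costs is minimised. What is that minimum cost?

16

B, E, F together cover every role (B ∪ E ∪ F = {5, 6, 7, 8, 9, 10, 11, 12, 13, 14, 15}); total cost 6 + 3 + 7 = 16.
No covering selection has total cost below 16.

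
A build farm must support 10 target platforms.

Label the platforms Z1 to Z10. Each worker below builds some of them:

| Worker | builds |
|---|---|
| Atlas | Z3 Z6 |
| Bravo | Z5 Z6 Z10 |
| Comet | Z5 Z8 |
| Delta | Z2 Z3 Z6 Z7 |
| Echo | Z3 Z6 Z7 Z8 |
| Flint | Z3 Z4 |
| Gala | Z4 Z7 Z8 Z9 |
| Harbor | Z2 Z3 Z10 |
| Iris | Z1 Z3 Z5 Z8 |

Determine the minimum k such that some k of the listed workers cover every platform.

4

Bravo and Delta and Gala and Iris together: Bravo ∪ Delta ∪ Gala ∪ Iris = {Z1, Z2, Z3, Z4, Z5, Z6, Z7, Z8, Z9, Z10} — every platform is covered.
No 3 of the 9 workers cover everything (all 84 combinations miss at least one platform), so 4 is optimal.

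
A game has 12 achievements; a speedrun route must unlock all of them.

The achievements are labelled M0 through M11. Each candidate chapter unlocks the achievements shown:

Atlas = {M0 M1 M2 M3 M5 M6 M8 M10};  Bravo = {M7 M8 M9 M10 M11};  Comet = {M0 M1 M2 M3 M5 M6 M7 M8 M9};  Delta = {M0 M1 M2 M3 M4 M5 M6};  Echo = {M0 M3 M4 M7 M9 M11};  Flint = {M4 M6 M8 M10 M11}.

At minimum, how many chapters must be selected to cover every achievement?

2

Atlas and Echo together: Atlas ∪ Echo = {M0, M1, M2, M3, M4, M5, M6, M7, M8, M9, M10, M11} — every achievement is covered.
No single chapter has all 12 achievements (the largest, Comet, has 9), so 2 is optimal.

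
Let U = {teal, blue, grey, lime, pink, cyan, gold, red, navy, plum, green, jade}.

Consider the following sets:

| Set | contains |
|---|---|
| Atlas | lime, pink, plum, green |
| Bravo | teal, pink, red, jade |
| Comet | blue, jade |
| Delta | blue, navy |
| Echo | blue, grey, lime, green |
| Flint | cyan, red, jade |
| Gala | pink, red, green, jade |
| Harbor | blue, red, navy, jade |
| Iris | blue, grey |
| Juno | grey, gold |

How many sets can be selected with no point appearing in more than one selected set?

Atlas, Delta, Flint, Juno are pairwise disjoint (Atlas={lime,pink,plum,green}; Delta={blue,navy}; Flint={cyan,red,jade}; Juno={grey,gold}).
Every remaining set overlaps one of these, and no 5 of the listed sets are pairwise disjoint, so 4 is the maximum.

4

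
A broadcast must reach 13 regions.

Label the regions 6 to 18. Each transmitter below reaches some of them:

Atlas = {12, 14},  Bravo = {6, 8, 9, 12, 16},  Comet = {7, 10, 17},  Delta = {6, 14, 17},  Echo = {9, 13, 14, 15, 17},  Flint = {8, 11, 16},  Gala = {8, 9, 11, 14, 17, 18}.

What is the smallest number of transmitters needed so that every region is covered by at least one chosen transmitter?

4

Bravo and Comet and Echo and Gala together: Bravo ∪ Comet ∪ Echo ∪ Gala = {6, 7, 8, 9, 10, 11, 12, 13, 14, 15, 16, 17, 18} — every region is covered.
Only Gala contains 18, so Gala is forced; the remaining 7 regions need at least 3 more transmitters (each remaining transmitter adds at most 3) — so at least 4 transmitters are needed, and 4 is optimal.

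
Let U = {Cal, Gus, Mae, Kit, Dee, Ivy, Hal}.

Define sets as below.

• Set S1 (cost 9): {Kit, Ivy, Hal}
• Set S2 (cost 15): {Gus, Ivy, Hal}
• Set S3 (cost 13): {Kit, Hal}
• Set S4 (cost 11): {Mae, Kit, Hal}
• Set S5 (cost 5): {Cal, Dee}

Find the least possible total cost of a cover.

S2, S4, S5 together cover every point (S2 ∪ S4 ∪ S5 = {Cal, Gus, Mae, Kit, Dee, Ivy, Hal}); total cost 15 + 11 + 5 = 31.
The greedy pick S5, S1, S4, S2 costs 40; no covering selection beats 31.

31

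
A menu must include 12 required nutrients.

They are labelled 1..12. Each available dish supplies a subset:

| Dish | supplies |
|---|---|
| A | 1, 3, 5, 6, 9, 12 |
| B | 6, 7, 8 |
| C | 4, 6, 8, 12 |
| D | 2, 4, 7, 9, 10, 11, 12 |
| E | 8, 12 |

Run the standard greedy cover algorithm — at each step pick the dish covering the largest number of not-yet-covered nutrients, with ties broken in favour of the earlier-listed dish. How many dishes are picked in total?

Greedy: pick D (covers 7 new) → pick A (covers 4 new) → pick B (covers 1 new). Total picks: 3.

3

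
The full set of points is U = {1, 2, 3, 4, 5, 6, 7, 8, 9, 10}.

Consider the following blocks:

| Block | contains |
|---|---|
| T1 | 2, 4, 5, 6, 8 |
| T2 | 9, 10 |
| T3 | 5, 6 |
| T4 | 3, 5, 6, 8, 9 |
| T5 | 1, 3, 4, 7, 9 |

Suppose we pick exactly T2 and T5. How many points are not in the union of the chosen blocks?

4

Union of T2, T5 = {1, 3, 4, 7, 9, 10}.
Not covered: 2, 5, 6, 8 — 4 points.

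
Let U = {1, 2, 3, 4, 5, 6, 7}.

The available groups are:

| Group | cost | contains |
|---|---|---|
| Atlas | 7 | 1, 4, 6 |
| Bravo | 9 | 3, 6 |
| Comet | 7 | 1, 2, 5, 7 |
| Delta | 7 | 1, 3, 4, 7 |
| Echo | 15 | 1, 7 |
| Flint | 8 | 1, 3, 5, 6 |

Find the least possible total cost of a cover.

21

Atlas, Comet, Delta together cover every item (Atlas ∪ Comet ∪ Delta = {1, 2, 3, 4, 5, 6, 7}); total cost 7 + 7 + 7 = 21.
No covering selection has total cost below 21.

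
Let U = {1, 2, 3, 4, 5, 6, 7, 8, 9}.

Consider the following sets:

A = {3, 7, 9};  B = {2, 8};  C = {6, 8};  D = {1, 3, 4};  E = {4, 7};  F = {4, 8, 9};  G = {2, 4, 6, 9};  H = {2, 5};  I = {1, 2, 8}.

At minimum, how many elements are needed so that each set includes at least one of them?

4

T = {4, 5, 7, 8} meets every set (each contains at least one member of T), and |T| = 4.
No choice of 3 elements meets every set, so 4 is the minimum.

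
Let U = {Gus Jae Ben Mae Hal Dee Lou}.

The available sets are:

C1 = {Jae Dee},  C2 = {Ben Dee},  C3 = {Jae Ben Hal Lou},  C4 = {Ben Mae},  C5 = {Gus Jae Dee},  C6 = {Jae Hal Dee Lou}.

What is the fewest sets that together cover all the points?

3

C3 and C4 and C5 together: C3 ∪ C4 ∪ C5 = {Gus, Jae, Ben, Mae, Hal, Dee, Lou} — every point is covered.
Only C5 contains Gus, so C5 is forced; the remaining 4 points need at least 2 more sets (each remaining set adds at most 3) — so at least 3 sets are needed, and 3 is optimal.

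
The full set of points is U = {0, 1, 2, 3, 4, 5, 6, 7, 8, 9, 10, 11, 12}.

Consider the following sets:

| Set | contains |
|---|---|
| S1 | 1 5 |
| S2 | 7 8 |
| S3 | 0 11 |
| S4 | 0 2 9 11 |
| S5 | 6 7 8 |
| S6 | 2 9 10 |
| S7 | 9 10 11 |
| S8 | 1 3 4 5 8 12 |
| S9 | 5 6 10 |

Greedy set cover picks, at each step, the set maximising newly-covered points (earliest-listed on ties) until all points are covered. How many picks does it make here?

Greedy: pick S8 (covers 6 new) → pick S4 (covers 4 new) → pick S5 (covers 2 new) → pick S6 (covers 1 new). Total picks: 4.

4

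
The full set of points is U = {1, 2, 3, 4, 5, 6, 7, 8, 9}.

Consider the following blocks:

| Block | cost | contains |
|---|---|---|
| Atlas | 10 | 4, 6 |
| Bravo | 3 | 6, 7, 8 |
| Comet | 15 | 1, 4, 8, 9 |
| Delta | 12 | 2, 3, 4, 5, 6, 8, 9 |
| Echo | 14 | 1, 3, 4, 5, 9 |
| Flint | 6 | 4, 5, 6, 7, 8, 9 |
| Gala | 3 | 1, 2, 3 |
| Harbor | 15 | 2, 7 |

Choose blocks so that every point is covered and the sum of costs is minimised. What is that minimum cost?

9

Flint, Gala together cover every point (Flint ∪ Gala = {1, 2, 3, 4, 5, 6, 7, 8, 9}); total cost 6 + 3 = 9.
The greedy pick Bravo, Gala, Flint costs 12; no covering selection beats 9.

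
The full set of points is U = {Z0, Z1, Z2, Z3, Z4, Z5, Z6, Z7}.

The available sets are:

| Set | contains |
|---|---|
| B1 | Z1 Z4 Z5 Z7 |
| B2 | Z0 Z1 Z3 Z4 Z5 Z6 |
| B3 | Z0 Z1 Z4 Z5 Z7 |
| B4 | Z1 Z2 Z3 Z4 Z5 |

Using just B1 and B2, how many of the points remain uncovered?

1

Union of B1, B2 = {Z0, Z1, Z3, Z4, Z5, Z6, Z7}.
Not covered: Z2 — 1 point.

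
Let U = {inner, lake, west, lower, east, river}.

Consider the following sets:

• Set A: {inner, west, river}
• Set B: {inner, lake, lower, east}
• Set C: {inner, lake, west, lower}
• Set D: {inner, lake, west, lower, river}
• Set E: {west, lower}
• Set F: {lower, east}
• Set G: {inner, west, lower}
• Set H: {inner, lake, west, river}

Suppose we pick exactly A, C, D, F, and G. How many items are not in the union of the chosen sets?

Union of A, C, D, F, G = {inner, lake, west, lower, east, river} — that's every item, so 0 are uncovered.

0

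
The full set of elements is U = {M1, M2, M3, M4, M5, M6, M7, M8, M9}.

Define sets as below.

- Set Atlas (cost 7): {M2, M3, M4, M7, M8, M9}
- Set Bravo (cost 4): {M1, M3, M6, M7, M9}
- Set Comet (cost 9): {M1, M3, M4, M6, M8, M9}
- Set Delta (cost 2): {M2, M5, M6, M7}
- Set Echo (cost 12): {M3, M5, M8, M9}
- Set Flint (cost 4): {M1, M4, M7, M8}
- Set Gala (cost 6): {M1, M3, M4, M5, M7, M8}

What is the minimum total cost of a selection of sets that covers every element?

Bravo, Delta, Flint together cover every element (Bravo ∪ Delta ∪ Flint = {M1, M2, M3, M4, M5, M6, M7, M8, M9}); total cost 4 + 2 + 4 = 10.
No covering selection has total cost below 10.

10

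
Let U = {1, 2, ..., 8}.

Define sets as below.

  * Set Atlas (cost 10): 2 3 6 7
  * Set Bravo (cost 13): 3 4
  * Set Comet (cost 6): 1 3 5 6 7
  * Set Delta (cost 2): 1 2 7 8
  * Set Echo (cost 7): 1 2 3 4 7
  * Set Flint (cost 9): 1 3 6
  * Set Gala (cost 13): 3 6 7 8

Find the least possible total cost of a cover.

15

Comet, Delta, Echo together cover every element (Comet ∪ Delta ∪ Echo = {1, 2, 3, 4, 5, 6, 7, 8}); total cost 6 + 2 + 7 = 15.
No covering selection has total cost below 15.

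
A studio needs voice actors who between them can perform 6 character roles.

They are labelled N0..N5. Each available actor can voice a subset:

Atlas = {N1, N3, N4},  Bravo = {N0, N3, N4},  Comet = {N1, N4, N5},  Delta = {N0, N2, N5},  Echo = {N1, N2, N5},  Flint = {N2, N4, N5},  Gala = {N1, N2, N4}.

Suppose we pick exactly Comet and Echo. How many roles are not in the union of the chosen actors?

2

Union of Comet, Echo = {N1, N2, N4, N5}.
Not covered: N0, N3 — 2 roles.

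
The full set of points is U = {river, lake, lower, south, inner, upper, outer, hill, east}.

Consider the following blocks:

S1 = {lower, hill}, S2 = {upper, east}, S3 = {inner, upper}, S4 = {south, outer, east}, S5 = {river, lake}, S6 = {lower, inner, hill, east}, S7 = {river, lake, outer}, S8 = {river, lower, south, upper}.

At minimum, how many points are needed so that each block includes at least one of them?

4

Take H = {lake, lower, south, upper}. Each listed block contains at least one of these, so H is a hitting set of size 4.
The blocks S1, S3, S4, S5 are pairwise disjoint, so any hitting set needs a separate point for each — at least 4. Hence 4 is optimal.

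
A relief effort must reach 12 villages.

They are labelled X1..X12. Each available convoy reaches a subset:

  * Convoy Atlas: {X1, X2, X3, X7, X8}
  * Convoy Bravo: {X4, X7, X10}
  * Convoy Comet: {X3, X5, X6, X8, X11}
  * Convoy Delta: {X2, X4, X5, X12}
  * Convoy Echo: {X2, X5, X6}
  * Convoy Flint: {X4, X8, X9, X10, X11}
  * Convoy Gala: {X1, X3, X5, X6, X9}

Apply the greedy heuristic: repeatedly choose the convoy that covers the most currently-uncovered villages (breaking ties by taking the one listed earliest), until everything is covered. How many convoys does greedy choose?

Greedy: pick Atlas (covers 5 new) → pick Flint (covers 4 new) → pick Comet (covers 2 new) → pick Delta (covers 1 new). Total picks: 4.

4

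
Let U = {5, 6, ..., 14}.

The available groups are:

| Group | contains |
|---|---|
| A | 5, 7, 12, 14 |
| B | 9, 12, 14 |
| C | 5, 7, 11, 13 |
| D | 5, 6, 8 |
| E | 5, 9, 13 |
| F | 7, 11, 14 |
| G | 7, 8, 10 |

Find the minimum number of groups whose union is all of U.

B, C, D, and G cover everything between them: the union {5, 6, 7, 8, 9, 10, 11, 12, 13, 14} is all of U.
Only D contains 6, so D is forced; the remaining 7 elements need at least 3 more groups (each remaining group adds at most 3) — so at least 4 groups are needed, and 4 is optimal.

4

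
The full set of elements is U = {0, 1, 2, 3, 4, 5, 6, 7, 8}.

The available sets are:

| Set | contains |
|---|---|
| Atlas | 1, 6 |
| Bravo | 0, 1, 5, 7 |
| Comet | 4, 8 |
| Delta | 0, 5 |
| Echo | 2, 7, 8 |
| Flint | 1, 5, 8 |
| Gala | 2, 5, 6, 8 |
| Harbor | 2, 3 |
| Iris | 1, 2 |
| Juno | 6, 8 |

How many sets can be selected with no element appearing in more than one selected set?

Atlas, Comet, Delta, Harbor are pairwise disjoint (Atlas={1,6}; Comet={4,8}; Delta={0,5}; Harbor={2,3}).
Every remaining set overlaps one of these, and no 5 of the listed sets are pairwise disjoint, so 4 is the maximum.

4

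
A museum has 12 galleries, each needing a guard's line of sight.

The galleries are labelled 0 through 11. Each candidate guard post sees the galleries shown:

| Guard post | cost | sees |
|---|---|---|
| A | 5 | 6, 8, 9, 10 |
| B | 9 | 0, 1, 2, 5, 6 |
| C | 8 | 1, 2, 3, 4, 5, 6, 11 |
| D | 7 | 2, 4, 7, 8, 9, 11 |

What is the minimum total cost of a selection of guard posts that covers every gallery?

A, B, C, D together cover every gallery (A ∪ B ∪ C ∪ D = {0, 1, 2, 3, 4, 5, 6, 7, 8, 9, 10, 11}); total cost 5 + 9 + 8 + 7 = 29.
No covering selection has total cost below 29.

29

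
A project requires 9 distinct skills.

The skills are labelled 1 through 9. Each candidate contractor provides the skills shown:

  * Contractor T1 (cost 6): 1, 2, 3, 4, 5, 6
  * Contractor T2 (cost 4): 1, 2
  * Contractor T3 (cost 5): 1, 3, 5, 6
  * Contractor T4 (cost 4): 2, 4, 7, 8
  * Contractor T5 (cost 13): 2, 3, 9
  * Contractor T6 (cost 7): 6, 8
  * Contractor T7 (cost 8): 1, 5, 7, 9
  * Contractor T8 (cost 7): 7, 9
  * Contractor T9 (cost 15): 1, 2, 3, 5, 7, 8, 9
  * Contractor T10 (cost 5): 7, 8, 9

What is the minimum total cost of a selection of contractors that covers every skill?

11

T1, T10 together cover every skill (T1 ∪ T10 = {1, 2, 3, 4, 5, 6, 7, 8, 9}); total cost 6 + 5 = 11.
No covering selection has total cost below 11.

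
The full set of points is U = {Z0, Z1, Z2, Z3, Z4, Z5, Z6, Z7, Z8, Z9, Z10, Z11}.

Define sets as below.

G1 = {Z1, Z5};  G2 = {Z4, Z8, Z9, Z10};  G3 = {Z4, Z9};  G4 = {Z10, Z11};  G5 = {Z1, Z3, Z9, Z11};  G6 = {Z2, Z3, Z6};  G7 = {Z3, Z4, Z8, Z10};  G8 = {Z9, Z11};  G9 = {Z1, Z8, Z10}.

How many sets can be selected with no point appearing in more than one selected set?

G1, G3, G4, G6 are pairwise disjoint (G1={Z1,Z5}; G3={Z4,Z9}; G4={Z10,Z11}; G6={Z2,Z3,Z6}).
Every remaining set overlaps one of these, and no 5 of the listed sets are pairwise disjoint, so 4 is the maximum.

4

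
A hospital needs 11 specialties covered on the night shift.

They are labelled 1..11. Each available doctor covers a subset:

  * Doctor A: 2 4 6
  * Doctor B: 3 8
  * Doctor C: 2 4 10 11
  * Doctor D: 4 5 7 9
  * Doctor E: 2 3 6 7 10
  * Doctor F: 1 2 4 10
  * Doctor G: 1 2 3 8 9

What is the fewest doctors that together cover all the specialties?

Take {A, C, D, G}. Their union is {1, 2, 3, 4, 5, 6, 7, 8, 9, 10, 11}, which is all 11 specialties.
No 3 of the 7 doctors cover everything (all 35 combinations miss at least one specialty), so 4 is optimal.

4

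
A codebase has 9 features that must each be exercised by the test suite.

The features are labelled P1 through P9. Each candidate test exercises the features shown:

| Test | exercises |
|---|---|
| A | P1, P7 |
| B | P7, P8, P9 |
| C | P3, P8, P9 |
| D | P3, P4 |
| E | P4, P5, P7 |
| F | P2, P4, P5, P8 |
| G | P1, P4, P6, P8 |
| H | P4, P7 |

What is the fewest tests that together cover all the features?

4

Take {B, C, F, G}. Their union is {P1, P2, P3, P4, P5, P6, P7, P8, P9}, which is all 9 features.
Only F contains P2, so F is forced; the remaining 5 features need at least 3 more tests (each remaining test adds at most 2) — so at least 4 tests are needed, and 4 is optimal.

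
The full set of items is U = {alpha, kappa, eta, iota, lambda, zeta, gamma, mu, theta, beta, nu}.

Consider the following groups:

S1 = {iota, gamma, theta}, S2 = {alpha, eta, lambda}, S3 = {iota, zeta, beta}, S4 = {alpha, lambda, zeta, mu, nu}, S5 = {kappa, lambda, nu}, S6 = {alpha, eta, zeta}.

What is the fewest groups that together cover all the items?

S1 and S2 and S3 and S4 and S5 together: S1 ∪ S2 ∪ S3 ∪ S4 ∪ S5 = {alpha, kappa, eta, iota, lambda, zeta, gamma, mu, theta, beta, nu} — every item is covered.
No 4 of the 6 groups cover everything (all 15 combinations miss at least one item), so 5 is optimal.

5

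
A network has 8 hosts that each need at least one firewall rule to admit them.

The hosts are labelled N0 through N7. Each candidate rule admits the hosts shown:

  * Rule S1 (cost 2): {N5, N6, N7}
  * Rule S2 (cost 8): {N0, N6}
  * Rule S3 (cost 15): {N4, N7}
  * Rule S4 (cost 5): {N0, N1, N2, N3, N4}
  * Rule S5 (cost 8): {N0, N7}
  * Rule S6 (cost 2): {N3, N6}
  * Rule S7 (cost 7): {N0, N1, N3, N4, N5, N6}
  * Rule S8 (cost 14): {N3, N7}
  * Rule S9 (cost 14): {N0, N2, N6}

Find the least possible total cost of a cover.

7

S1, S4 together cover every host (S1 ∪ S4 = {N0, N1, N2, N3, N4, N5, N6, N7}); total cost 2 + 5 = 7.
No covering selection has total cost below 7.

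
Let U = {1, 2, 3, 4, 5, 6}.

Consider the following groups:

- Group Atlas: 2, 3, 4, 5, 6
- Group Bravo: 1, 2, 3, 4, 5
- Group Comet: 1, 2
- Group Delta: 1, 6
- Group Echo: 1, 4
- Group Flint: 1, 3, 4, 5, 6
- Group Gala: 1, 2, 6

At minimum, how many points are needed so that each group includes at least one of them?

2

The 2 points {1, 5} hit every group.
No single point lies in every group, so at least 2 are needed and 2 is optimal.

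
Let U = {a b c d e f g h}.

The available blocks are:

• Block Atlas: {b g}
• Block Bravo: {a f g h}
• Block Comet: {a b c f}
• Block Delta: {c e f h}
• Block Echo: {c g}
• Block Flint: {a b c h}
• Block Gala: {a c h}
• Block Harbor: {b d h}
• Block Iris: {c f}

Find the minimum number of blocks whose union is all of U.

3

Take {Bravo, Delta, Harbor}. Their union is {a, b, c, d, e, f, g, h}, which is all 8 elements.
Only Harbor contains d, so Harbor is forced; the remaining 5 elements need at least 2 more blocks (each remaining block adds at most 3) — so at least 3 blocks are needed, and 3 is optimal.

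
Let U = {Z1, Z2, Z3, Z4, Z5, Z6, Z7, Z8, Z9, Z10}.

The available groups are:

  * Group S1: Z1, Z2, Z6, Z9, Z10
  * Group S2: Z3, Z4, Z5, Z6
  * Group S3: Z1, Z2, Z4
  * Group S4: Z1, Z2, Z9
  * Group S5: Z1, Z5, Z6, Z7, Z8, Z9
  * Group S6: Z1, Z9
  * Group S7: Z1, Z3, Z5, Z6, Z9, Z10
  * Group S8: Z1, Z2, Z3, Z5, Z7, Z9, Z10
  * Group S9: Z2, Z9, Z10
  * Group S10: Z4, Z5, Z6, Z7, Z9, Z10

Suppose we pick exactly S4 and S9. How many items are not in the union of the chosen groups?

Union of S4, S9 = {Z1, Z2, Z9, Z10}.
Not covered: Z3, Z4, Z5, Z6, Z7, Z8 — 6 items.

6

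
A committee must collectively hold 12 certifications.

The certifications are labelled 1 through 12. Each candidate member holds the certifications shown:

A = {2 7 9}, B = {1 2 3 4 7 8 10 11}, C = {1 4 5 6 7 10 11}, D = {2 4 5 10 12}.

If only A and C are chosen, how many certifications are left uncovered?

3

Union of A, C = {1, 2, 4, 5, 6, 7, 9, 10, 11}.
Not covered: 3, 8, 12 — 3 certifications.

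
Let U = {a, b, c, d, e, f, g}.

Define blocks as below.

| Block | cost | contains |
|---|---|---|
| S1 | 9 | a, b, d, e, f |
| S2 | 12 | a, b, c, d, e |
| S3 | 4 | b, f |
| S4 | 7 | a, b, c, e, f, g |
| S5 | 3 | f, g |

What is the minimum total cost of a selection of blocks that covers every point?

15

S2, S5 together cover every point (S2 ∪ S5 = {a, b, c, d, e, f, g}); total cost 12 + 3 = 15.
The greedy pick S4, S1 costs 16; no covering selection beats 15.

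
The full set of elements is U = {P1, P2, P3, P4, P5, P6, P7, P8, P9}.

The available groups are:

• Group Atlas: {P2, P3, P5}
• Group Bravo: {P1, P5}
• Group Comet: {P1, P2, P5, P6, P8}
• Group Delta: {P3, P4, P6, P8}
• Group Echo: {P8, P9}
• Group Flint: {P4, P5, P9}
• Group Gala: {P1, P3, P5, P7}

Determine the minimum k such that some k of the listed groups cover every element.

3

Comet, Flint, and Gala cover everything between them: the union {P1, P2, P3, P4, P5, P6, P7, P8, P9} is all of U.
Only Gala contains P7, so Gala is forced; the remaining 5 elements need at least 2 more groups (each remaining group adds at most 3) — so at least 3 groups are needed, and 3 is optimal.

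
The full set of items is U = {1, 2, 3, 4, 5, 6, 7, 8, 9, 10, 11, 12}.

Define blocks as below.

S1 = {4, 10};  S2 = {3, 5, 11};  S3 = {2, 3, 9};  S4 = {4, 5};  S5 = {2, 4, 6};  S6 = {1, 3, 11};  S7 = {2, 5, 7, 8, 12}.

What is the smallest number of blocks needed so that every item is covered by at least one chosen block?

5

S1 and S3 and S5 and S6 and S7 together: S1 ∪ S3 ∪ S5 ∪ S6 ∪ S7 = {1, 2, 3, 4, 5, 6, 7, 8, 9, 10, 11, 12} — every item is covered.
No 4 of the 7 blocks cover everything (all 35 combinations miss at least one item), so 5 is optimal.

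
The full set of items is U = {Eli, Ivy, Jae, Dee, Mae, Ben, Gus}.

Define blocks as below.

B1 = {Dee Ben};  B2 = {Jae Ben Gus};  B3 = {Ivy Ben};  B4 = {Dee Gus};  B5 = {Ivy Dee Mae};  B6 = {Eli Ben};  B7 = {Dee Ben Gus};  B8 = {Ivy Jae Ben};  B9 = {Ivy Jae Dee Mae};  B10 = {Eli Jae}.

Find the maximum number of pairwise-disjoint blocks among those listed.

B3, B4, B10 are pairwise disjoint (B3={Ivy,Ben}; B4={Dee,Gus}; B10={Eli,Jae}).
Every remaining block overlaps one of these, and no 4 of the listed blocks are pairwise disjoint, so 3 is the maximum.

3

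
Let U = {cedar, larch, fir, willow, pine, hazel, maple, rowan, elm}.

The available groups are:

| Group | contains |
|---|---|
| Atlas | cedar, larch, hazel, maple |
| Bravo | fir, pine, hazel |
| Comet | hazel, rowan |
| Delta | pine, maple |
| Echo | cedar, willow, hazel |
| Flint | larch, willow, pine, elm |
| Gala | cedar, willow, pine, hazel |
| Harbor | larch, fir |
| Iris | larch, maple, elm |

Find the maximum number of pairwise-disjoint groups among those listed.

Delta, Echo, Harbor are pairwise disjoint (Delta={pine,maple}; Echo={cedar,willow,hazel}; Harbor={larch,fir}).
Every remaining group overlaps one of these, and no 4 of the listed groups are pairwise disjoint, so 3 is the maximum.

3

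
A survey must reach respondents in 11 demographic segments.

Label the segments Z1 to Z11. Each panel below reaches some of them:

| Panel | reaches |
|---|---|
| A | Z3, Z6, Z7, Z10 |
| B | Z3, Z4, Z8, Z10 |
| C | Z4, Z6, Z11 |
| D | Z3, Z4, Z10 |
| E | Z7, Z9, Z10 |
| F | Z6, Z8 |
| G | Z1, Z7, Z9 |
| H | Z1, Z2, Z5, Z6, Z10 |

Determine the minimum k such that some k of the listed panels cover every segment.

B and C and G and H together: B ∪ C ∪ G ∪ H = {Z1, Z2, Z3, Z4, Z5, Z6, Z7, Z8, Z9, Z10, Z11} — every segment is covered.
No 3 of the 8 panels cover everything (all 56 combinations miss at least one segment), so 4 is optimal.

4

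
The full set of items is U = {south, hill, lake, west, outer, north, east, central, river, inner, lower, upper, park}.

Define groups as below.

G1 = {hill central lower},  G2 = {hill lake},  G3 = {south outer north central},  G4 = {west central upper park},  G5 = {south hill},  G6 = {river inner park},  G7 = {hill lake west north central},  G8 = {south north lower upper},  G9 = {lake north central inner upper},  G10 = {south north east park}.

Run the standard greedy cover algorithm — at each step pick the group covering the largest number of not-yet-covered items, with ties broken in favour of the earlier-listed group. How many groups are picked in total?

Greedy: pick G7 (covers 5 new) → pick G6 (covers 3 new) → pick G8 (covers 3 new) → pick G3 (covers 1 new) → pick G10 (covers 1 new). Total picks: 5.

5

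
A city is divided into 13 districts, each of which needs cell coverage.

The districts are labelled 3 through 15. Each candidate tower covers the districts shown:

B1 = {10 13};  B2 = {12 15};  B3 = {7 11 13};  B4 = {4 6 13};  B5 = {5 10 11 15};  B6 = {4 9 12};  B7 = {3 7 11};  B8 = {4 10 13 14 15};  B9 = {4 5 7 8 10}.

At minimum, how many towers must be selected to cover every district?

Take {B4, B6, B7, B8, B9}. Their union is {3, 4, 5, 6, 7, 8, 9, 10, 11, 12, 13, 14, 15}, which is all 13 districts.
No 4 of the 9 towers cover everything (all 126 combinations miss at least one district), so 5 is optimal.

5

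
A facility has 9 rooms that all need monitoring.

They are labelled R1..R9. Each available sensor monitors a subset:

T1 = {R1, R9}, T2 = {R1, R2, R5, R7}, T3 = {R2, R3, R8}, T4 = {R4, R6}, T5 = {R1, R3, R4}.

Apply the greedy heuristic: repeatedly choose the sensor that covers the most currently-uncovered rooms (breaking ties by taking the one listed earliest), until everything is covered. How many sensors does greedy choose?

Greedy: pick T2 (covers 4 new) → pick T3 (covers 2 new) → pick T4 (covers 2 new) → pick T1 (covers 1 new). Total picks: 4.

4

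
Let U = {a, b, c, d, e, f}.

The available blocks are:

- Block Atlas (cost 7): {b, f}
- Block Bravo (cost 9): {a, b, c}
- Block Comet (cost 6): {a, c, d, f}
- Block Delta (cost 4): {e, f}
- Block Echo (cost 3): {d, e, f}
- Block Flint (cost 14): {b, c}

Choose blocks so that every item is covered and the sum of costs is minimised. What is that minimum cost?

12

Bravo, Echo together cover every item (Bravo ∪ Echo = {a, b, c, d, e, f}); total cost 9 + 3 = 12.
No covering selection has total cost below 12.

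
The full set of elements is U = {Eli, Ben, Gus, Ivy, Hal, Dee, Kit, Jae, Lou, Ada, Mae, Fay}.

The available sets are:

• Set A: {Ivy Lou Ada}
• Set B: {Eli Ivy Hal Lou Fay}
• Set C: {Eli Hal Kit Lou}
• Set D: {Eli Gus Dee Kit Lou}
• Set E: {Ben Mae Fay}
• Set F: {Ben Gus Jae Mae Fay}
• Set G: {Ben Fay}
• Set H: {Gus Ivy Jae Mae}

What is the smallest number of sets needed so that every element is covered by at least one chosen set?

A and B and D and F together: A ∪ B ∪ D ∪ F = {Eli, Ben, Gus, Ivy, Hal, Dee, Kit, Jae, Lou, Ada, Mae, Fay} — every element is covered.
No 3 of the 8 sets cover everything (all 56 combinations miss at least one element), so 4 is optimal.

4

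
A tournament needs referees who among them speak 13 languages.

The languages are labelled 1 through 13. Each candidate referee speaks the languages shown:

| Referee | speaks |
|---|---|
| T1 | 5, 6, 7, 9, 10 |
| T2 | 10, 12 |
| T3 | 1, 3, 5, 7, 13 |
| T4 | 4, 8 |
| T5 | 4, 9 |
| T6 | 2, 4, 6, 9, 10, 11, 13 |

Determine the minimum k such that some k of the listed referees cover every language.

4

T2 and T3 and T4 and T6 together: T2 ∪ T3 ∪ T4 ∪ T6 = {1, 2, 3, 4, 5, 6, 7, 8, 9, 10, 11, 12, 13} — every language is covered.
No 3 of the 6 referees cover everything (all 20 combinations miss at least one language), so 4 is optimal.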